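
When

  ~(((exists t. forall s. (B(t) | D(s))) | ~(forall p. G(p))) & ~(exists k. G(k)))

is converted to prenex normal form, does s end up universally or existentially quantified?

Move each ¬ inward, flipping quantifiers it crosses:
  (forall t. exists s. (~B(t) & ~D(s))) & (forall p. G(p)) | (exists k. G(k))
All bound variables are already distinct, so no renaming is needed.
Extract every quantifier outward, since the variables are now distinct and don't occur free across branches:
  forall t. exists s. forall p. exists k. (~B(t) & ~D(s) & G(p) | G(k))
The quantifier forall s sits under an odd number of negations, so it flips to exists s.

existential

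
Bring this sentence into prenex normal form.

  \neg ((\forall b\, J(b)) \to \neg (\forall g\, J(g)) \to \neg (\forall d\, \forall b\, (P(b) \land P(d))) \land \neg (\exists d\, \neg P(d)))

Rewrite implications/biconditionals: A → B as ¬A ∨ B.
  \neg (\neg (\forall b\, J(b)) \lor \neg \neg (\forall g\, J(g)) \lor \neg (\forall d\, \forall b\, (P(b) \land P(d))) \land \neg (\exists d\, \neg P(d)))
Move each ¬ inward, flipping quantifiers it crosses:
  (\forall b\, J(b)) \land (\exists g\, \neg J(g)) \land ((\forall d\, \forall b\, (P(b) \land P(d))) \lor (\exists d\, \neg P(d)))
Give each quantifier a distinct variable: b↦a, d↦r.
  (\forall b\, J(b)) \land (\exists g\, \neg J(g)) \land ((\forall d\, \forall a\, (P(a) \land P(d))) \lor (\exists r\, \neg P(r)))
Extract every quantifier outward, since the variables are now distinct and don't occur free across branches:
  \forall b\, \exists g\, \forall d\, \forall a\, \exists r\, (J(b) \land \neg J(g) \land (P(a) \land P(d) \lor \neg P(r)))

\forall b\, \exists g\, \forall d\, \forall a\, \exists r\, (J(b) \land \neg J(g) \land (P(a) \land P(d) \lor \neg P(r)))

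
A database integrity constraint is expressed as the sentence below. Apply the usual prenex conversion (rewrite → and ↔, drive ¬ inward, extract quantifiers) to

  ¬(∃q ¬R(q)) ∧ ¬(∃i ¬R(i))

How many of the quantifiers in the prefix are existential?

0

Push ¬ through the quantifiers and connectives to reach negation normal form:
  (∀q R(q)) ∧ (∀i R(i))
Extract every quantifier outward, since the variables are now distinct and don't occur free across branches:
  ∀q ∀i (R(q) ∧ R(i))
The prefix is ∀q ∀i: 2 universal, 0 existential.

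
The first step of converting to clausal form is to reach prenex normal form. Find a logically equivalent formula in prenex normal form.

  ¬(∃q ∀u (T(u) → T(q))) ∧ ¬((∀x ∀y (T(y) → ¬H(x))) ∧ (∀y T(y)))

∀q ∃u ∃x ∃y ∃v (T(u) ∧ ¬T(q) ∧ (T(y) ∧ H(x) ∨ ¬T(v)))

Eliminate → and ↔ using ¬ and ∨.
  ¬(∃q ∀u (¬T(u) ∨ T(q))) ∧ ¬((∀x ∀y (¬T(y) ∨ ¬H(x))) ∧ (∀y T(y)))
Push ¬ through the quantifiers and connectives to reach negation normal form:
  (∀q ∃u (T(u) ∧ ¬T(q))) ∧ ((∃x ∃y (T(y) ∧ H(x))) ∨ (∃y ¬T(y)))
Standardize variables apart so no two quantifiers bind the same name: y↦v.
  (∀q ∃u (T(u) ∧ ¬T(q))) ∧ ((∃x ∃y (T(y) ∧ H(x))) ∨ (∃v ¬T(v)))
Pull the quantifiers to the front (each side's bound variable is not free in the other side):
  ∀q ∃u ∃x ∃y ∃v (T(u) ∧ ¬T(q) ∧ (T(y) ∧ H(x) ∨ ¬T(v)))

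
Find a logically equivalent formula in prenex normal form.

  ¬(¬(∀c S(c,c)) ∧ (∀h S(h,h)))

∀c ∃h (S(c,c) ∨ ¬S(h,h))

Move each ¬ inward, flipping quantifiers it crosses:
  (∀c S(c,c)) ∨ (∃h ¬S(h,h))
All bound variables are already distinct, so no renaming is needed.
Extract every quantifier outward, since the variables are now distinct and don't occur free across branches:
  ∀c ∃h (S(c,c) ∨ ¬S(h,h))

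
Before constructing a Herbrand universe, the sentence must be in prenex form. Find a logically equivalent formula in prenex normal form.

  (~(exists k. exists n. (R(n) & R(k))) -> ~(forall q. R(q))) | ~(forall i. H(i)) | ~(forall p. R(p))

exists k. exists n. exists q. exists i. exists p. (R(n) & R(k) | ~R(q) | ~H(i) | ~R(p))

Rewrite implications/biconditionals: A → B as ¬A ∨ B.
  ~~(exists k. exists n. (R(n) & R(k))) | ~(forall q. R(q)) | ~(forall i. H(i)) | ~(forall p. R(p))
Push ¬ through the quantifiers and connectives to reach negation normal form:
  (exists k. exists n. (R(n) & R(k))) | (exists q. ~R(q)) | (exists i. ~H(i)) | (exists p. ~R(p))
All bound variables are already distinct, so no renaming is needed.
Pull the quantifiers to the front (each side's bound variable is not free in the other side):
  exists k. exists n. exists q. exists i. exists p. (R(n) & R(k) | ~R(q) | ~H(i) | ~R(p))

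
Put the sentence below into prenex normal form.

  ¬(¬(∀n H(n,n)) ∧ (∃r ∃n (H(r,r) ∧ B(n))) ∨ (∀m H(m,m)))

Move each ¬ inward, flipping quantifiers it crosses:
  ((∀n H(n,n)) ∨ (∀r ∀n (¬H(r,r) ∨ ¬B(n)))) ∧ (∃m ¬H(m,m))
Rename bound variables to avoid capture: n↦u.
  ((∀n H(n,n)) ∨ (∀r ∀u (¬H(r,r) ∨ ¬B(u)))) ∧ (∃m ¬H(m,m))
Pull the quantifiers to the front (each side's bound variable is not free in the other side):
  ∀n ∀r ∀u ∃m ((H(n,n) ∨ ¬H(r,r) ∨ ¬B(u)) ∧ ¬H(m,m))

∀n ∀r ∀u ∃m ((H(n,n) ∨ ¬H(r,r) ∨ ¬B(u)) ∧ ¬H(m,m))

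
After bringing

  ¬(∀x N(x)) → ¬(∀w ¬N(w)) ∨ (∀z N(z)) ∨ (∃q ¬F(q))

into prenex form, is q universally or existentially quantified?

existential

First replace A → B with ¬A ∨ B.
  ¬¬(∀x N(x)) ∨ ¬(∀w ¬N(w)) ∨ (∀z N(z)) ∨ (∃q ¬F(q))
Push ¬ through the quantifiers and connectives to reach negation normal form:
  (∀x N(x)) ∨ (∃w N(w)) ∨ (∀z N(z)) ∨ (∃q ¬F(q))
Pull the quantifiers to the front (each side's bound variable is not free in the other side):
  ∀x ∃w ∀z ∃q (N(x) ∨ N(w) ∨ N(z) ∨ ¬F(q))
The quantifier ∃q sits under an even number of negations (counting the antecedent side of each →), so it remains existential.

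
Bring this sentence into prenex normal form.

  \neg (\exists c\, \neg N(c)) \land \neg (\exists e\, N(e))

\forall c\, \forall e\, (N(c) \land \neg N(e))

Drive negations inward (¬∀x A ≡ ∃x ¬A, ¬∃x A ≡ ∀x ¬A, De Morgan for ∧/∨):
  (\forall c\, N(c)) \land (\forall e\, \neg N(e))
Finally move all quantifiers to the prefix:
  \forall c\, \forall e\, (N(c) \land \neg N(e))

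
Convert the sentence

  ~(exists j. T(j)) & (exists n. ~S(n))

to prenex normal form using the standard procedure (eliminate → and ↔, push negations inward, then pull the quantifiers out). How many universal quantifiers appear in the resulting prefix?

1

Move each ¬ inward, flipping quantifiers it crosses:
  (forall j. ~T(j)) & (exists n. ~S(n))
All bound variables are already distinct, so no renaming is needed.
Finally move all quantifiers to the prefix:
  forall j. exists n. (~T(j) & ~S(n))
The prefix is forall j exists n: 1 universal, 1 existential.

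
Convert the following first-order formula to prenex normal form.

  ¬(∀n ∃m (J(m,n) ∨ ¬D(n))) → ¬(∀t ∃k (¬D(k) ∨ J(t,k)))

Eliminate → and ↔ using ¬ and ∨.
  ¬¬(∀n ∃m (J(m,n) ∨ ¬D(n))) ∨ ¬(∀t ∃k (¬D(k) ∨ J(t,k)))
Push ¬ through the quantifiers and connectives to reach negation normal form:
  (∀n ∃m (J(m,n) ∨ ¬D(n))) ∨ (∃t ∀k (D(k) ∧ ¬J(t,k)))
All bound variables are already distinct, so no renaming is needed.
Extract every quantifier outward, since the variables are now distinct and don't occur free across branches:
  ∀n ∃m ∃t ∀k (J(m,n) ∨ ¬D(n) ∨ D(k) ∧ ¬J(t,k))

∀n ∃m ∃t ∀k (J(m,n) ∨ ¬D(n) ∨ D(k) ∧ ¬J(t,k))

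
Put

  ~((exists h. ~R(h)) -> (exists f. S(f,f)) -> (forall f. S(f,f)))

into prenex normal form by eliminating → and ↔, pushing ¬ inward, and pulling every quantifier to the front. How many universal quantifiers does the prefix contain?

Rewrite implications/biconditionals: A → B as ¬A ∨ B.
  ~(~(exists h. ~R(h)) | ~(exists f. S(f,f)) | (forall f. S(f,f)))
Move each ¬ inward, flipping quantifiers it crosses:
  (exists h. ~R(h)) & (exists f. S(f,f)) & (exists f. ~S(f,f))
Rename bound variables to avoid capture: f↦a.
  (exists h. ~R(h)) & (exists f. S(f,f)) & (exists a. ~S(a,a))
Finally move all quantifiers to the prefix:
  exists h. exists f. exists a. (~R(h) & S(f,f) & ~S(a,a))
The prefix is exists h exists f exists a: 0 universal, 3 existential.

0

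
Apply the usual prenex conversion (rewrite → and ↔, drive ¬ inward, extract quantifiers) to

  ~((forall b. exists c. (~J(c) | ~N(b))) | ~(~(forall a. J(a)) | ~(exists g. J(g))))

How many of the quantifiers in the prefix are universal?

2

Push ¬ through the quantifiers and connectives to reach negation normal form:
  (exists b. forall c. (J(c) & N(b))) & ((exists a. ~J(a)) | (forall g. ~J(g)))
All bound variables are already distinct, so no renaming is needed.
Finally move all quantifiers to the prefix:
  exists b. forall c. exists a. forall g. (J(c) & N(b) & (~J(a) | ~J(g)))
The prefix is exists b forall c exists a forall g: 2 universal, 2 existential.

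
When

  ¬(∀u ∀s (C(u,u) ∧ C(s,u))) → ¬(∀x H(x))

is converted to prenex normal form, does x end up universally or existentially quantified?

First replace A → B with ¬A ∨ B.
  ¬¬(∀u ∀s (C(u,u) ∧ C(s,u))) ∨ ¬(∀x H(x))
Move each ¬ inward, flipping quantifiers it crosses:
  (∀u ∀s (C(u,u) ∧ C(s,u))) ∨ (∃x ¬H(x))
All bound variables are already distinct, so no renaming is needed.
Extract every quantifier outward, since the variables are now distinct and don't occur free across branches:
  ∀u ∀s ∃x (C(u,u) ∧ C(s,u) ∨ ¬H(x))
The quantifier ∀x sits under an odd number of negations (counting the antecedent side of each →), so it flips to ∃x.

existential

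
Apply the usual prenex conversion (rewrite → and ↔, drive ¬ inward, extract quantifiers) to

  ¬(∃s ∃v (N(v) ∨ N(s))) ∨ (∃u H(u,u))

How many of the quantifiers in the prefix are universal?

Drive negations inward (¬∀x A ≡ ∃x ¬A, ¬∃x A ≡ ∀x ¬A, De Morgan for ∧/∨):
  (∀s ∀v (¬N(v) ∧ ¬N(s))) ∨ (∃u H(u,u))
Finally move all quantifiers to the prefix:
  ∀s ∀v ∃u (¬N(v) ∧ ¬N(s) ∨ H(u,u))
The prefix is ∀s ∀v ∃u: 2 universal, 1 existential.

2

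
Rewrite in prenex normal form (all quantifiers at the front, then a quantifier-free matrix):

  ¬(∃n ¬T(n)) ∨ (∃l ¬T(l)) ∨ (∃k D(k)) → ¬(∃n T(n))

∃n ∀l ∀k ∀s (¬T(n) ∧ T(l) ∧ ¬D(k) ∨ ¬T(s))

First replace A → B with ¬A ∨ B.
  ¬(¬(∃n ¬T(n)) ∨ (∃l ¬T(l)) ∨ (∃k D(k))) ∨ ¬(∃n T(n))
Push ¬ through the quantifiers and connectives to reach negation normal form:
  (∃n ¬T(n)) ∧ (∀l T(l)) ∧ (∀k ¬D(k)) ∨ (∀n ¬T(n))
Rename bound variables to avoid capture: n↦s.
  (∃n ¬T(n)) ∧ (∀l T(l)) ∧ (∀k ¬D(k)) ∨ (∀s ¬T(s))
Pull the quantifiers to the front (each side's bound variable is not free in the other side):
  ∃n ∀l ∀k ∀s (¬T(n) ∧ T(l) ∧ ¬D(k) ∨ ¬T(s))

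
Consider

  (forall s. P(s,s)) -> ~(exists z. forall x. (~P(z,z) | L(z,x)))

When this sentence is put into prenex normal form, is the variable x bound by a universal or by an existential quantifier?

Eliminate → and ↔ using ¬ and ∨.
  ~(forall s. P(s,s)) | ~(exists z. forall x. (~P(z,z) | L(z,x)))
Move each ¬ inward, flipping quantifiers it crosses:
  (exists s. ~P(s,s)) | (forall z. exists x. (P(z,z) & ~L(z,x)))
All bound variables are already distinct, so no renaming is needed.
Pull the quantifiers to the front (each side's bound variable is not free in the other side):
  exists s. forall z. exists x. (~P(s,s) | P(z,z) & ~L(z,x))
The quantifier forall x sits under an odd number of negations (counting the antecedent side of each →), so it flips to exists x.

existential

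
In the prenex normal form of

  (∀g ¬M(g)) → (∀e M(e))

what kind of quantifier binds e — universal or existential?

Rewrite implications/biconditionals: A → B as ¬A ∨ B.
  ¬(∀g ¬M(g)) ∨ (∀e M(e))
Drive negations inward (¬∀x A ≡ ∃x ¬A, ¬∃x A ≡ ∀x ¬A, De Morgan for ∧/∨):
  (∃g M(g)) ∨ (∀e M(e))
Extract every quantifier outward, since the variables are now distinct and don't occur free across branches:
  ∃g ∀e (M(g) ∨ M(e))
The quantifier ∀e sits under an even number of negations (counting the antecedent side of each →), so it remains universal.

universal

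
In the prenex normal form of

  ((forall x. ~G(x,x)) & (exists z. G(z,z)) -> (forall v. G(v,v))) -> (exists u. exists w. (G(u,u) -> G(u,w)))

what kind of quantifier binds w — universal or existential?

existential

First replace A → B with ¬A ∨ B.
  ~(~((forall x. ~G(x,x)) & (exists z. G(z,z))) | (forall v. G(v,v))) | (exists u. exists w. (~G(u,u) | G(u,w)))
Push ¬ through the quantifiers and connectives to reach negation normal form:
  (forall x. ~G(x,x)) & (exists z. G(z,z)) & (exists v. ~G(v,v)) | (exists u. exists w. (~G(u,u) | G(u,w)))
All bound variables are already distinct, so no renaming is needed.
Finally move all quantifiers to the prefix:
  forall x. exists z. exists v. exists u. exists w. (~G(x,x) & G(z,z) & ~G(v,v) | ~G(u,u) | G(u,w))
The quantifier exists w sits under an even number of negations (counting the antecedent side of each →), so it remains existential.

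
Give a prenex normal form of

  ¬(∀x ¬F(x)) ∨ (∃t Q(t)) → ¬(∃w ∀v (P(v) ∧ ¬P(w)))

Rewrite implications/biconditionals: A → B as ¬A ∨ B.
  ¬(¬(∀x ¬F(x)) ∨ (∃t Q(t))) ∨ ¬(∃w ∀v (P(v) ∧ ¬P(w)))
Move each ¬ inward, flipping quantifiers it crosses:
  (∀x ¬F(x)) ∧ (∀t ¬Q(t)) ∨ (∀w ∃v (¬P(v) ∨ P(w)))
All bound variables are already distinct, so no renaming is needed.
Pull the quantifiers to the front (each side's bound variable is not free in the other side):
  ∀x ∀t ∀w ∃v (¬F(x) ∧ ¬Q(t) ∨ ¬P(v) ∨ P(w))

∀x ∀t ∀w ∃v (¬F(x) ∧ ¬Q(t) ∨ ¬P(v) ∨ P(w))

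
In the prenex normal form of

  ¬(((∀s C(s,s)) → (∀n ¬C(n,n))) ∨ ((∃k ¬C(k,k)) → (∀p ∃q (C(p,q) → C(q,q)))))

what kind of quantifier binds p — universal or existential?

existential

First replace A → B with ¬A ∨ B.
  ¬(¬(∀s C(s,s)) ∨ (∀n ¬C(n,n)) ∨ ¬(∃k ¬C(k,k)) ∨ (∀p ∃q (¬C(p,q) ∨ C(q,q))))
Push ¬ through the quantifiers and connectives to reach negation normal form:
  (∀s C(s,s)) ∧ (∃n C(n,n)) ∧ (∃k ¬C(k,k)) ∧ (∃p ∀q (C(p,q) ∧ ¬C(q,q)))
All bound variables are already distinct, so no renaming is needed.
Extract every quantifier outward, since the variables are now distinct and don't occur free across branches:
  ∀s ∃n ∃k ∃p ∀q (C(s,s) ∧ C(n,n) ∧ ¬C(k,k) ∧ C(p,q) ∧ ¬C(q,q))
The quantifier ∀p sits under an odd number of negations (counting the antecedent side of each →), so it flips to ∃p.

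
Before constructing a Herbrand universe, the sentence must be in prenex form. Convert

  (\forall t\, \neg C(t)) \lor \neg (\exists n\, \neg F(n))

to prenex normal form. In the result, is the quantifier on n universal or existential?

Move each ¬ inward, flipping quantifiers it crosses:
  (\forall t\, \neg C(t)) \lor (\forall n\, F(n))
All bound variables are already distinct, so no renaming is needed.
Pull the quantifiers to the front (each side's bound variable is not free in the other side):
  \forall t\, \forall n\, (\neg C(t) \lor F(n))
The quantifier \exists n sits under an odd number of negations, so it flips to \forall n.

universal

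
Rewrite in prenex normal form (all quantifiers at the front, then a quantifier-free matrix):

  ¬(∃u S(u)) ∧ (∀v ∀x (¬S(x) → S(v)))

Eliminate → and ↔ using ¬ and ∨.
  ¬(∃u S(u)) ∧ (∀v ∀x (¬¬S(x) ∨ S(v)))
Move each ¬ inward, flipping quantifiers it crosses:
  (∀u ¬S(u)) ∧ (∀v ∀x (S(x) ∨ S(v)))
Pull the quantifiers to the front (each side's bound variable is not free in the other side):
  ∀u ∀v ∀x (¬S(u) ∧ (S(x) ∨ S(v)))

∀u ∀v ∀x (¬S(u) ∧ (S(x) ∨ S(v)))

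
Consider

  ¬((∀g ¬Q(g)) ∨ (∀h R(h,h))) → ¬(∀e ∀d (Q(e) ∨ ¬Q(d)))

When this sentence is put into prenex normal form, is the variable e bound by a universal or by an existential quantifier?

existential

First replace A → B with ¬A ∨ B.
  ¬¬((∀g ¬Q(g)) ∨ (∀h R(h,h))) ∨ ¬(∀e ∀d (Q(e) ∨ ¬Q(d)))
Drive negations inward (¬∀x A ≡ ∃x ¬A, ¬∃x A ≡ ∀x ¬A, De Morgan for ∧/∨):
  (∀g ¬Q(g)) ∨ (∀h R(h,h)) ∨ (∃e ∃d (¬Q(e) ∧ Q(d)))
Extract every quantifier outward, since the variables are now distinct and don't occur free across branches:
  ∀g ∀h ∃e ∃d (¬Q(g) ∨ R(h,h) ∨ ¬Q(e) ∧ Q(d))
The quantifier ∀e sits under an odd number of negations (counting the antecedent side of each →), so it flips to ∃e.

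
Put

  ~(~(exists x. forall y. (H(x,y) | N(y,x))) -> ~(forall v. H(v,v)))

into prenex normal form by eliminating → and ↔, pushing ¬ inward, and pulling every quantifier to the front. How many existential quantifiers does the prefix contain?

1

First replace A → B with ¬A ∨ B.
  ~(~~(exists x. forall y. (H(x,y) | N(y,x))) | ~(forall v. H(v,v)))
Move each ¬ inward, flipping quantifiers it crosses:
  (forall x. exists y. (~H(x,y) & ~N(y,x))) & (forall v. H(v,v))
Pull the quantifiers to the front (each side's bound variable is not free in the other side):
  forall x. exists y. forall v. (~H(x,y) & ~N(y,x) & H(v,v))
The prefix is forall x exists y forall v: 2 universal, 1 existential.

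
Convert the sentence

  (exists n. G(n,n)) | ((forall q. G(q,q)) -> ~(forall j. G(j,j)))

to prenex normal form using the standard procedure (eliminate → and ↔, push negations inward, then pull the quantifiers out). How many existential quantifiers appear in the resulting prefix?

Eliminate → and ↔ using ¬ and ∨.
  (exists n. G(n,n)) | ~(forall q. G(q,q)) | ~(forall j. G(j,j))
Push ¬ through the quantifiers and connectives to reach negation normal form:
  (exists n. G(n,n)) | (exists q. ~G(q,q)) | (exists j. ~G(j,j))
Extract every quantifier outward, since the variables are now distinct and don't occur free across branches:
  exists n. exists q. exists j. (G(n,n) | ~G(q,q) | ~G(j,j))
The prefix is exists n exists q exists j: 0 universal, 3 existential.

3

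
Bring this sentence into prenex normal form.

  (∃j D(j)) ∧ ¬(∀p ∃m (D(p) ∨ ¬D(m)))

Drive negations inward (¬∀x A ≡ ∃x ¬A, ¬∃x A ≡ ∀x ¬A, De Morgan for ∧/∨):
  (∃j D(j)) ∧ (∃p ∀m (¬D(p) ∧ D(m)))
All bound variables are already distinct, so no renaming is needed.
Pull the quantifiers to the front (each side's bound variable is not free in the other side):
  ∃j ∃p ∀m (D(j) ∧ ¬D(p) ∧ D(m))

∃j ∃p ∀m (D(j) ∧ ¬D(p) ∧ D(m))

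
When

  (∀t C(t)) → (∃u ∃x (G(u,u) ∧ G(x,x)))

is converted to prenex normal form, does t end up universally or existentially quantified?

existential

Rewrite implications/biconditionals: A → B as ¬A ∨ B.
  ¬(∀t C(t)) ∨ (∃u ∃x (G(u,u) ∧ G(x,x)))
Drive negations inward (¬∀x A ≡ ∃x ¬A, ¬∃x A ≡ ∀x ¬A, De Morgan for ∧/∨):
  (∃t ¬C(t)) ∨ (∃u ∃x (G(u,u) ∧ G(x,x)))
All bound variables are already distinct, so no renaming is needed.
Extract every quantifier outward, since the variables are now distinct and don't occur free across branches:
  ∃t ∃u ∃x (¬C(t) ∨ G(u,u) ∧ G(x,x))
The quantifier ∀t sits under an odd number of negations (counting the antecedent side of each →), so it flips to ∃t.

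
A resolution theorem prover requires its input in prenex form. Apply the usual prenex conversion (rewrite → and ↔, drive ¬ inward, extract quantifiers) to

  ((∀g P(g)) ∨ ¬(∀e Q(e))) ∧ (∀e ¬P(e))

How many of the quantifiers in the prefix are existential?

Push ¬ through the quantifiers and connectives to reach negation normal form:
  ((∀g P(g)) ∨ (∃e ¬Q(e))) ∧ (∀e ¬P(e))
Rename bound variables to avoid capture: e↦y1.
  ((∀g P(g)) ∨ (∃e ¬Q(e))) ∧ (∀y1 ¬P(y1))
Pull the quantifiers to the front (each side's bound variable is not free in the other side):
  ∀g ∃e ∀y1 ((P(g) ∨ ¬Q(e)) ∧ ¬P(y1))
The prefix is ∀g ∃e ∀y1: 2 universal, 1 existential.

1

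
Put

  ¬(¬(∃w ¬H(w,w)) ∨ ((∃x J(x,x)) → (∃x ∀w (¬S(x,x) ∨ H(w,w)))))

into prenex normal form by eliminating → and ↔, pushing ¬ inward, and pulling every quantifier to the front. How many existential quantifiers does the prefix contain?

Rewrite implications/biconditionals: A → B as ¬A ∨ B.
  ¬(¬(∃w ¬H(w,w)) ∨ ¬(∃x J(x,x)) ∨ (∃x ∀w (¬S(x,x) ∨ H(w,w))))
Push ¬ through the quantifiers and connectives to reach negation normal form:
  (∃w ¬H(w,w)) ∧ (∃x J(x,x)) ∧ (∀x ∃w (S(x,x) ∧ ¬H(w,w)))
Give each quantifier a distinct variable: x↦a, w↦u1.
  (∃w ¬H(w,w)) ∧ (∃x J(x,x)) ∧ (∀a ∃u1 (S(a,a) ∧ ¬H(u1,u1)))
Pull the quantifiers to the front (each side's bound variable is not free in the other side):
  ∃w ∃x ∀a ∃u1 (¬H(w,w) ∧ J(x,x) ∧ S(a,a) ∧ ¬H(u1,u1))
The prefix is ∃w ∃x ∀a ∃u1: 1 universal, 3 existential.

3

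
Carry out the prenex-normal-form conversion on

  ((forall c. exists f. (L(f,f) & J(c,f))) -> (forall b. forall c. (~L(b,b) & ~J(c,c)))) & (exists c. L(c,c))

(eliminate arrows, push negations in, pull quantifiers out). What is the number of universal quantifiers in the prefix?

3

Eliminate → and ↔ using ¬ and ∨.
  (~(forall c. exists f. (L(f,f) & J(c,f))) | (forall b. forall c. (~L(b,b) & ~J(c,c)))) & (exists c. L(c,c))
Move each ¬ inward, flipping quantifiers it crosses:
  ((exists c. forall f. (~L(f,f) | ~J(c,f))) | (forall b. forall c. (~L(b,b) & ~J(c,c)))) & (exists c. L(c,c))
Standardize variables apart so no two quantifiers bind the same name: c↦v1, c↦y1.
  ((exists c. forall f. (~L(f,f) | ~J(c,f))) | (forall b. forall v1. (~L(b,b) & ~J(v1,v1)))) & (exists y1. L(y1,y1))
Extract every quantifier outward, since the variables are now distinct and don't occur free across branches:
  exists c. forall f. forall b. forall v1. exists y1. ((~L(f,f) | ~J(c,f) | ~L(b,b) & ~J(v1,v1)) & L(y1,y1))
The prefix is exists c forall f forall b forall v1 exists y1: 3 universal, 2 existential.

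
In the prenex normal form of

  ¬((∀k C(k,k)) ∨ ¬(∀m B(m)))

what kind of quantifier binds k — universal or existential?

Move each ¬ inward, flipping quantifiers it crosses:
  (∃k ¬C(k,k)) ∧ (∀m B(m))
All bound variables are already distinct, so no renaming is needed.
Pull the quantifiers to the front (each side's bound variable is not free in the other side):
  ∃k ∀m (¬C(k,k) ∧ B(m))
The quantifier ∀k sits under an odd number of negations, so it flips to ∃k.

existential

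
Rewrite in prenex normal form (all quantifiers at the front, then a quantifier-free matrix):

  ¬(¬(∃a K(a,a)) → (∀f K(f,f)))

∀a ∃f (¬K(a,a) ∧ ¬K(f,f))

Eliminate → and ↔ using ¬ and ∨.
  ¬(¬¬(∃a K(a,a)) ∨ (∀f K(f,f)))
Drive negations inward (¬∀x A ≡ ∃x ¬A, ¬∃x A ≡ ∀x ¬A, De Morgan for ∧/∨):
  (∀a ¬K(a,a)) ∧ (∃f ¬K(f,f))
All bound variables are already distinct, so no renaming is needed.
Finally move all quantifiers to the prefix:
  ∀a ∃f (¬K(a,a) ∧ ¬K(f,f))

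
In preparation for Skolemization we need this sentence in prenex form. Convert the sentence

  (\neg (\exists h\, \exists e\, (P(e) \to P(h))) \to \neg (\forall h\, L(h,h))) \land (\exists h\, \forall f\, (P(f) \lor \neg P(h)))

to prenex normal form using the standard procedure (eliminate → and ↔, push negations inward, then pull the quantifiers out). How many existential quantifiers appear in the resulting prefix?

Rewrite implications/biconditionals: A → B as ¬A ∨ B.
  (\neg \neg (\exists h\, \exists e\, (\neg P(e) \lor P(h))) \lor \neg (\forall h\, L(h,h))) \land (\exists h\, \forall f\, (P(f) \lor \neg P(h)))
Drive negations inward (¬∀x A ≡ ∃x ¬A, ¬∃x A ≡ ∀x ¬A, De Morgan for ∧/∨):
  ((\exists h\, \exists e\, (\neg P(e) \lor P(h))) \lor (\exists h\, \neg L(h,h))) \land (\exists h\, \forall f\, (P(f) \lor \neg P(h)))
Rename bound variables to avoid capture: h↦z, h↦y1.
  ((\exists h\, \exists e\, (\neg P(e) \lor P(h))) \lor (\exists z\, \neg L(z,z))) \land (\exists y1\, \forall f\, (P(f) \lor \neg P(y1)))
Extract every quantifier outward, since the variables are now distinct and don't occur free across branches:
  \exists h\, \exists e\, \exists z\, \exists y1\, \forall f\, ((\neg P(e) \lor P(h) \lor \neg L(z,z)) \land (P(f) \lor \neg P(y1)))
The prefix is \exists h \exists e \exists z \exists y1 \forall f: 1 universal, 4 existential.

4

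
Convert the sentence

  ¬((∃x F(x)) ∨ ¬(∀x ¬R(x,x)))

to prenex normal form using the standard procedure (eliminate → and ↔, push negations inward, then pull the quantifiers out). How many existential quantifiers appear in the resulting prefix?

0

Push ¬ through the quantifiers and connectives to reach negation normal form:
  (∀x ¬F(x)) ∧ (∀x ¬R(x,x))
Standardize variables apart so no two quantifiers bind the same name: x↦u1.
  (∀x ¬F(x)) ∧ (∀u1 ¬R(u1,u1))
Finally move all quantifiers to the prefix:
  ∀x ∀u1 (¬F(x) ∧ ¬R(u1,u1))
The prefix is ∀x ∀u1: 2 universal, 0 existential.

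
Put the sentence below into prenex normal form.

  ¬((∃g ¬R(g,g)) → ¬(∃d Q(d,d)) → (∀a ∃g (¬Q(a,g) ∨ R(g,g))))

∃g ∀d ∃a ∀v (¬R(g,g) ∧ ¬Q(d,d) ∧ Q(a,v) ∧ ¬R(v,v))

Rewrite implications/biconditionals: A → B as ¬A ∨ B.
  ¬(¬(∃g ¬R(g,g)) ∨ ¬¬(∃d Q(d,d)) ∨ (∀a ∃g (¬Q(a,g) ∨ R(g,g))))
Move each ¬ inward, flipping quantifiers it crosses:
  (∃g ¬R(g,g)) ∧ (∀d ¬Q(d,d)) ∧ (∃a ∀g (Q(a,g) ∧ ¬R(g,g)))
Rename bound variables to avoid capture: g↦v.
  (∃g ¬R(g,g)) ∧ (∀d ¬Q(d,d)) ∧ (∃a ∀v (Q(a,v) ∧ ¬R(v,v)))
Pull the quantifiers to the front (each side's bound variable is not free in the other side):
  ∃g ∀d ∃a ∀v (¬R(g,g) ∧ ¬Q(d,d) ∧ Q(a,v) ∧ ¬R(v,v))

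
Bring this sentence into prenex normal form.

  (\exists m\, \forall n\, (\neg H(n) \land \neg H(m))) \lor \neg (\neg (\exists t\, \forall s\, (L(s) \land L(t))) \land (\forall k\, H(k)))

Move each ¬ inward, flipping quantifiers it crosses:
  (\exists m\, \forall n\, (\neg H(n) \land \neg H(m))) \lor (\exists t\, \forall s\, (L(s) \land L(t))) \lor (\exists k\, \neg H(k))
All bound variables are already distinct, so no renaming is needed.
Finally move all quantifiers to the prefix:
  \exists m\, \forall n\, \exists t\, \forall s\, \exists k\, (\neg H(n) \land \neg H(m) \lor L(s) \land L(t) \lor \neg H(k))

\exists m\, \forall n\, \exists t\, \forall s\, \exists k\, (\neg H(n) \land \neg H(m) \lor L(s) \land L(t) \lor \neg H(k))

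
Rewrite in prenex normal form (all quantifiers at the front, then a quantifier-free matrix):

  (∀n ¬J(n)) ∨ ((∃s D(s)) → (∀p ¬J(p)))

Rewrite implications/biconditionals: A → B as ¬A ∨ B.
  (∀n ¬J(n)) ∨ ¬(∃s D(s)) ∨ (∀p ¬J(p))
Drive negations inward (¬∀x A ≡ ∃x ¬A, ¬∃x A ≡ ∀x ¬A, De Morgan for ∧/∨):
  (∀n ¬J(n)) ∨ (∀s ¬D(s)) ∨ (∀p ¬J(p))
All bound variables are already distinct, so no renaming is needed.
Extract every quantifier outward, since the variables are now distinct and don't occur free across branches:
  ∀n ∀s ∀p (¬J(n) ∨ ¬D(s) ∨ ¬J(p))

∀n ∀s ∀p (¬J(n) ∨ ¬D(s) ∨ ¬J(p))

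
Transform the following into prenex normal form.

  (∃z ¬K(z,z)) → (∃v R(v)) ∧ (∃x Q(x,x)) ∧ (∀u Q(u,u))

First replace A → B with ¬A ∨ B.
  ¬(∃z ¬K(z,z)) ∨ (∃v R(v)) ∧ (∃x Q(x,x)) ∧ (∀u Q(u,u))
Push ¬ through the quantifiers and connectives to reach negation normal form:
  (∀z K(z,z)) ∨ (∃v R(v)) ∧ (∃x Q(x,x)) ∧ (∀u Q(u,u))
Finally move all quantifiers to the prefix:
  ∀z ∃v ∃x ∀u (K(z,z) ∨ R(v) ∧ Q(x,x) ∧ Q(u,u))

∀z ∃v ∃x ∀u (K(z,z) ∨ R(v) ∧ Q(x,x) ∧ Q(u,u))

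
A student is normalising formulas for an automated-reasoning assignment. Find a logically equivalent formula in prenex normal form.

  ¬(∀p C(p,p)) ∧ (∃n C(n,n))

Push ¬ through the quantifiers and connectives to reach negation normal form:
  (∃p ¬C(p,p)) ∧ (∃n C(n,n))
All bound variables are already distinct, so no renaming is needed.
Pull the quantifiers to the front (each side's bound variable is not free in the other side):
  ∃p ∃n (¬C(p,p) ∧ C(n,n))

∃p ∃n (¬C(p,p) ∧ C(n,n))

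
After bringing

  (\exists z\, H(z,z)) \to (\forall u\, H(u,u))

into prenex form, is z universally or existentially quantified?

universal

Eliminate → and ↔ using ¬ and ∨.
  \neg (\exists z\, H(z,z)) \lor (\forall u\, H(u,u))
Drive negations inward (¬∀x A ≡ ∃x ¬A, ¬∃x A ≡ ∀x ¬A, De Morgan for ∧/∨):
  (\forall z\, \neg H(z,z)) \lor (\forall u\, H(u,u))
Pull the quantifiers to the front (each side's bound variable is not free in the other side):
  \forall z\, \forall u\, (\neg H(z,z) \lor H(u,u))
The quantifier \exists z sits under an odd number of negations (counting the antecedent side of each →), so it flips to \forall z.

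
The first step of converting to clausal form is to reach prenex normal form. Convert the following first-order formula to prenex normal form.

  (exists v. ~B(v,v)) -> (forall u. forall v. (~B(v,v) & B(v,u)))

forall v. forall u. forall w1. (B(v,v) | ~B(w1,w1) & B(w1,u))

Eliminate → and ↔ using ¬ and ∨.
  ~(exists v. ~B(v,v)) | (forall u. forall v. (~B(v,v) & B(v,u)))
Move each ¬ inward, flipping quantifiers it crosses:
  (forall v. B(v,v)) | (forall u. forall v. (~B(v,v) & B(v,u)))
Give each quantifier a distinct variable: v↦w1.
  (forall v. B(v,v)) | (forall u. forall w1. (~B(w1,w1) & B(w1,u)))
Extract every quantifier outward, since the variables are now distinct and don't occur free across branches:
  forall v. forall u. forall w1. (B(v,v) | ~B(w1,w1) & B(w1,u))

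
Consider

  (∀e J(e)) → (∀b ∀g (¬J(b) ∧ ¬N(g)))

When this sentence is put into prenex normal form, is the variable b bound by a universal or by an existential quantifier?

universal

First replace A → B with ¬A ∨ B.
  ¬(∀e J(e)) ∨ (∀b ∀g (¬J(b) ∧ ¬N(g)))
Move each ¬ inward, flipping quantifiers it crosses:
  (∃e ¬J(e)) ∨ (∀b ∀g (¬J(b) ∧ ¬N(g)))
All bound variables are already distinct, so no renaming is needed.
Extract every quantifier outward, since the variables are now distinct and don't occur free across branches:
  ∃e ∀b ∀g (¬J(e) ∨ ¬J(b) ∧ ¬N(g))
The quantifier ∀b sits under an even number of negations (counting the antecedent side of each →), so it remains universal.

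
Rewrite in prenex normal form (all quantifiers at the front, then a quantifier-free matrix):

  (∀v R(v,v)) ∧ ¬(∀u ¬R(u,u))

∀v ∃u (R(v,v) ∧ R(u,u))

Push ¬ through the quantifiers and connectives to reach negation normal form:
  (∀v R(v,v)) ∧ (∃u R(u,u))
Extract every quantifier outward, since the variables are now distinct and don't occur free across branches:
  ∀v ∃u (R(v,v) ∧ R(u,u))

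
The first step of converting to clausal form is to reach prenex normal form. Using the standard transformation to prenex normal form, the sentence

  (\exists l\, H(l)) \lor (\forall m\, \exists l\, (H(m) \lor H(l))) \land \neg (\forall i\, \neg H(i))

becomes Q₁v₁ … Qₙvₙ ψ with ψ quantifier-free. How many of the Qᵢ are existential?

Move each ¬ inward, flipping quantifiers it crosses:
  (\exists l\, H(l)) \lor (\forall m\, \exists l\, (H(m) \lor H(l))) \land (\exists i\, H(i))
Standardize variables apart so no two quantifiers bind the same name: l↦w1.
  (\exists l\, H(l)) \lor (\forall m\, \exists w1\, (H(m) \lor H(w1))) \land (\exists i\, H(i))
Pull the quantifiers to the front (each side's bound variable is not free in the other side):
  \exists l\, \forall m\, \exists w1\, \exists i\, (H(l) \lor (H(m) \lor H(w1)) \land H(i))
The prefix is \exists l \forall m \exists w1 \exists i: 1 universal, 3 existential.

3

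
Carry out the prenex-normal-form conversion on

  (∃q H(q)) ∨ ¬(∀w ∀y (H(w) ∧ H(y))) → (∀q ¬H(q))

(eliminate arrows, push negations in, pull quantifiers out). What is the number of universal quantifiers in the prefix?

4

Rewrite implications/biconditionals: A → B as ¬A ∨ B.
  ¬((∃q H(q)) ∨ ¬(∀w ∀y (H(w) ∧ H(y)))) ∨ (∀q ¬H(q))
Push ¬ through the quantifiers and connectives to reach negation normal form:
  (∀q ¬H(q)) ∧ (∀w ∀y (H(w) ∧ H(y))) ∨ (∀q ¬H(q))
Standardize variables apart so no two quantifiers bind the same name: q↦c.
  (∀q ¬H(q)) ∧ (∀w ∀y (H(w) ∧ H(y))) ∨ (∀c ¬H(c))
Pull the quantifiers to the front (each side's bound variable is not free in the other side):
  ∀q ∀w ∀y ∀c (¬H(q) ∧ H(w) ∧ H(y) ∨ ¬H(c))
The prefix is ∀q ∀w ∀y ∀c: 4 universal, 0 existential.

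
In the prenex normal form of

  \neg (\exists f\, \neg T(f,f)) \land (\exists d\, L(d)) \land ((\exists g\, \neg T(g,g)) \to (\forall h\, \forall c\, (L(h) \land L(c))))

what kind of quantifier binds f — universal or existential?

First replace A → B with ¬A ∨ B.
  \neg (\exists f\, \neg T(f,f)) \land (\exists d\, L(d)) \land (\neg (\exists g\, \neg T(g,g)) \lor (\forall h\, \forall c\, (L(h) \land L(c))))
Move each ¬ inward, flipping quantifiers it crosses:
  (\forall f\, T(f,f)) \land (\exists d\, L(d)) \land ((\forall g\, T(g,g)) \lor (\forall h\, \forall c\, (L(h) \land L(c))))
Pull the quantifiers to the front (each side's bound variable is not free in the other side):
  \forall f\, \exists d\, \forall g\, \forall h\, \forall c\, (T(f,f) \land L(d) \land (T(g,g) \lor L(h) \land L(c)))
The quantifier \exists f sits under an odd number of negations (counting the antecedent side of each →), so it flips to \forall f.

universal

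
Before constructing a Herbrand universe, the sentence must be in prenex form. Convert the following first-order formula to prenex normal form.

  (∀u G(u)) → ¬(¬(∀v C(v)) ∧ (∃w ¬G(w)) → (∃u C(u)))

Rewrite implications/biconditionals: A → B as ¬A ∨ B.
  ¬(∀u G(u)) ∨ ¬(¬(¬(∀v C(v)) ∧ (∃w ¬G(w))) ∨ (∃u C(u)))
Push ¬ through the quantifiers and connectives to reach negation normal form:
  (∃u ¬G(u)) ∨ (∃v ¬C(v)) ∧ (∃w ¬G(w)) ∧ (∀u ¬C(u))
Give each quantifier a distinct variable: u↦y.
  (∃u ¬G(u)) ∨ (∃v ¬C(v)) ∧ (∃w ¬G(w)) ∧ (∀y ¬C(y))
Finally move all quantifiers to the prefix:
  ∃u ∃v ∃w ∀y (¬G(u) ∨ ¬C(v) ∧ ¬G(w) ∧ ¬C(y))

∃u ∃v ∃w ∀y (¬G(u) ∨ ¬C(v) ∧ ¬G(w) ∧ ¬C(y))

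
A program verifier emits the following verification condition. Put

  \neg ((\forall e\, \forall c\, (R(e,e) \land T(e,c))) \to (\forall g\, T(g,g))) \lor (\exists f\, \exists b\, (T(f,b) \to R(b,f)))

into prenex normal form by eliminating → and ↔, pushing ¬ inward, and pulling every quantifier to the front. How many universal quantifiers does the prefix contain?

Eliminate → and ↔ using ¬ and ∨.
  \neg (\neg (\forall e\, \forall c\, (R(e,e) \land T(e,c))) \lor (\forall g\, T(g,g))) \lor (\exists f\, \exists b\, (\neg T(f,b) \lor R(b,f)))
Push ¬ through the quantifiers and connectives to reach negation normal form:
  (\forall e\, \forall c\, (R(e,e) \land T(e,c))) \land (\exists g\, \neg T(g,g)) \lor (\exists f\, \exists b\, (\neg T(f,b) \lor R(b,f)))
Pull the quantifiers to the front (each side's bound variable is not free in the other side):
  \forall e\, \forall c\, \exists g\, \exists f\, \exists b\, (R(e,e) \land T(e,c) \land \neg T(g,g) \lor \neg T(f,b) \lor R(b,f))
The prefix is \forall e \forall c \exists g \exists f \exists b: 2 universal, 3 existential.

2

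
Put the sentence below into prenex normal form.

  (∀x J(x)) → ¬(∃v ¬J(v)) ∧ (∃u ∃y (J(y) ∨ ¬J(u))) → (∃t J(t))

Rewrite implications/biconditionals: A → B as ¬A ∨ B.
  ¬(∀x J(x)) ∨ ¬(¬(∃v ¬J(v)) ∧ (∃u ∃y (J(y) ∨ ¬J(u)))) ∨ (∃t J(t))
Drive negations inward (¬∀x A ≡ ∃x ¬A, ¬∃x A ≡ ∀x ¬A, De Morgan for ∧/∨):
  (∃x ¬J(x)) ∨ (∃v ¬J(v)) ∨ (∀u ∀y (¬J(y) ∧ J(u))) ∨ (∃t J(t))
Finally move all quantifiers to the prefix:
  ∃x ∃v ∀u ∀y ∃t (¬J(x) ∨ ¬J(v) ∨ ¬J(y) ∧ J(u) ∨ J(t))

∃x ∃v ∀u ∀y ∃t (¬J(x) ∨ ¬J(v) ∨ ¬J(y) ∧ J(u) ∨ J(t))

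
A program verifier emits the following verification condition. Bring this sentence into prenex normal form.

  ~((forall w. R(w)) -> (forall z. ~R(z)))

Eliminate → and ↔ using ¬ and ∨.
  ~(~(forall w. R(w)) | (forall z. ~R(z)))
Move each ¬ inward, flipping quantifiers it crosses:
  (forall w. R(w)) & (exists z. R(z))
Finally move all quantifiers to the prefix:
  forall w. exists z. (R(w) & R(z))

forall w. exists z. (R(w) & R(z))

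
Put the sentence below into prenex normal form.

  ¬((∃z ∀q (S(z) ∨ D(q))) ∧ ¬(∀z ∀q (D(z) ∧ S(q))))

Push ¬ through the quantifiers and connectives to reach negation normal form:
  (∀z ∃q (¬S(z) ∧ ¬D(q))) ∨ (∀z ∀q (D(z) ∧ S(q)))
Standardize variables apart so no two quantifiers bind the same name: z↦r, q↦t.
  (∀z ∃q (¬S(z) ∧ ¬D(q))) ∨ (∀r ∀t (D(r) ∧ S(t)))
Pull the quantifiers to the front (each side's bound variable is not free in the other side):
  ∀z ∃q ∀r ∀t (¬S(z) ∧ ¬D(q) ∨ D(r) ∧ S(t))

∀z ∃q ∀r ∀t (¬S(z) ∧ ¬D(q) ∨ D(r) ∧ S(t))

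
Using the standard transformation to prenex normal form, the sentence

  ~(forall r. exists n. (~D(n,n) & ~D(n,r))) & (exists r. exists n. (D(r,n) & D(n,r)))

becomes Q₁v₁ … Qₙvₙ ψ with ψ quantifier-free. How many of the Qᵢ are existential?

3

Push ¬ through the quantifiers and connectives to reach negation normal form:
  (exists r. forall n. (D(n,n) | D(n,r))) & (exists r. exists n. (D(r,n) & D(n,r)))
Rename bound variables to avoid capture: r↦t, n↦u.
  (exists r. forall n. (D(n,n) | D(n,r))) & (exists t. exists u. (D(t,u) & D(u,t)))
Pull the quantifiers to the front (each side's bound variable is not free in the other side):
  exists r. forall n. exists t. exists u. ((D(n,n) | D(n,r)) & D(t,u) & D(u,t))
The prefix is exists r forall n exists t exists u: 1 universal, 3 existential.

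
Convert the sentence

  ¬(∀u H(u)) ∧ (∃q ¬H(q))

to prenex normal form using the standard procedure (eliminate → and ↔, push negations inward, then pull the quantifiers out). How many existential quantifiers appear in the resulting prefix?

Push ¬ through the quantifiers and connectives to reach negation normal form:
  (∃u ¬H(u)) ∧ (∃q ¬H(q))
All bound variables are already distinct, so no renaming is needed.
Extract every quantifier outward, since the variables are now distinct and don't occur free across branches:
  ∃u ∃q (¬H(u) ∧ ¬H(q))
The prefix is ∃u ∃q: 0 universal, 2 existential.

2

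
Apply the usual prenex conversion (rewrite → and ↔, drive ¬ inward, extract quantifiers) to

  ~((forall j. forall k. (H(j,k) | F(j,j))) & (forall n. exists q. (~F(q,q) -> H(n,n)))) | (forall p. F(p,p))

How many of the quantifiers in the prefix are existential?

Eliminate → and ↔ using ¬ and ∨.
  ~((forall j. forall k. (H(j,k) | F(j,j))) & (forall n. exists q. (~~F(q,q) | H(n,n)))) | (forall p. F(p,p))
Push ¬ through the quantifiers and connectives to reach negation normal form:
  (exists j. exists k. (~H(j,k) & ~F(j,j))) | (exists n. forall q. (~F(q,q) & ~H(n,n))) | (forall p. F(p,p))
Finally move all quantifiers to the prefix:
  exists j. exists k. exists n. forall q. forall p. (~H(j,k) & ~F(j,j) | ~F(q,q) & ~H(n,n) | F(p,p))
The prefix is exists j exists k exists n forall q forall p: 2 universal, 3 existential.

3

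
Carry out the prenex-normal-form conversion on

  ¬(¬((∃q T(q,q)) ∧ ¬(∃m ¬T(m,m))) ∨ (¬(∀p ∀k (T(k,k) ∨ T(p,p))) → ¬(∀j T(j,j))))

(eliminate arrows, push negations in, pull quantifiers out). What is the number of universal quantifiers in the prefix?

2

Eliminate → and ↔ using ¬ and ∨.
  ¬(¬((∃q T(q,q)) ∧ ¬(∃m ¬T(m,m))) ∨ ¬¬(∀p ∀k (T(k,k) ∨ T(p,p))) ∨ ¬(∀j T(j,j)))
Move each ¬ inward, flipping quantifiers it crosses:
  (∃q T(q,q)) ∧ (∀m T(m,m)) ∧ (∃p ∃k (¬T(k,k) ∧ ¬T(p,p))) ∧ (∀j T(j,j))
Finally move all quantifiers to the prefix:
  ∃q ∀m ∃p ∃k ∀j (T(q,q) ∧ T(m,m) ∧ ¬T(k,k) ∧ ¬T(p,p) ∧ T(j,j))
The prefix is ∃q ∀m ∃p ∃k ∀j: 2 universal, 3 existential.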